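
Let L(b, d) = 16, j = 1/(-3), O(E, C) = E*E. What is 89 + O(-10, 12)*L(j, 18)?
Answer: 1689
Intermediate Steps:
O(E, C) = E²
j = -⅓ ≈ -0.33333
89 + O(-10, 12)*L(j, 18) = 89 + (-10)²*16 = 89 + 100*16 = 89 + 1600 = 1689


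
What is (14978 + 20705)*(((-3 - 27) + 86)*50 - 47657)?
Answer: -1600632331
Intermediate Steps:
(14978 + 20705)*(((-3 - 27) + 86)*50 - 47657) = 35683*((-30 + 86)*50 - 47657) = 35683*(56*50 - 47657) = 35683*(2800 - 47657) = 35683*(-44857) = -1600632331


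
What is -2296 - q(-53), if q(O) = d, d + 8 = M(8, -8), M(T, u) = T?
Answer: -2296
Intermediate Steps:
d = 0 (d = -8 + 8 = 0)
q(O) = 0
-2296 - q(-53) = -2296 - 1*0 = -2296 + 0 = -2296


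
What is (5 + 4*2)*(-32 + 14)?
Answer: -234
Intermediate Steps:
(5 + 4*2)*(-32 + 14) = (5 + 8)*(-18) = 13*(-18) = -234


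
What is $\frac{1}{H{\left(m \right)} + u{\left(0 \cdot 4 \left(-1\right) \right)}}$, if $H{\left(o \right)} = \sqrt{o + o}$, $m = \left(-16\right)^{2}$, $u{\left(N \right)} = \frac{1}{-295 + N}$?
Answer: $\frac{295}{44556799} + \frac{1392400 \sqrt{2}}{44556799} \approx 0.044201$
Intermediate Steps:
$m = 256$
$H{\left(o \right)} = \sqrt{2} \sqrt{o}$ ($H{\left(o \right)} = \sqrt{2 o} = \sqrt{2} \sqrt{o}$)
$\frac{1}{H{\left(m \right)} + u{\left(0 \cdot 4 \left(-1\right) \right)}} = \frac{1}{\sqrt{2} \sqrt{256} + \frac{1}{-295 + 0 \cdot 4 \left(-1\right)}} = \frac{1}{\sqrt{2} \cdot 16 + \frac{1}{-295 + 0 \left(-1\right)}} = \frac{1}{16 \sqrt{2} + \frac{1}{-295 + 0}} = \frac{1}{16 \sqrt{2} + \frac{1}{-295}} = \frac{1}{16 \sqrt{2} - \frac{1}{295}} = \frac{1}{- \frac{1}{295} + 16 \sqrt{2}}$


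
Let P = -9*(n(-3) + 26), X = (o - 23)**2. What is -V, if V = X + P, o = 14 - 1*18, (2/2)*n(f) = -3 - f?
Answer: -495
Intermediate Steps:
n(f) = -3 - f
o = -4 (o = 14 - 18 = -4)
X = 729 (X = (-4 - 23)**2 = (-27)**2 = 729)
P = -234 (P = -9*((-3 - 1*(-3)) + 26) = -9*((-3 + 3) + 26) = -9*(0 + 26) = -9*26 = -234)
V = 495 (V = 729 - 234 = 495)
-V = -1*495 = -495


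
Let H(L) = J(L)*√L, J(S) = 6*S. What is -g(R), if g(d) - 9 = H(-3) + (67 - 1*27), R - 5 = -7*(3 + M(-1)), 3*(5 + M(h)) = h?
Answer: -49 + 18*I*√3 ≈ -49.0 + 31.177*I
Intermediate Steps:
M(h) = -5 + h/3
R = 64/3 (R = 5 - 7*(3 + (-5 + (⅓)*(-1))) = 5 - 7*(3 + (-5 - ⅓)) = 5 - 7*(3 - 16/3) = 5 - 7*(-7/3) = 5 + 49/3 = 64/3 ≈ 21.333)
H(L) = 6*L^(3/2) (H(L) = (6*L)*√L = 6*L^(3/2))
g(d) = 49 - 18*I*√3 (g(d) = 9 + (6*(-3)^(3/2) + (67 - 1*27)) = 9 + (6*(-3*I*√3) + (67 - 27)) = 9 + (-18*I*√3 + 40) = 9 + (40 - 18*I*√3) = 49 - 18*I*√3)
-g(R) = -(49 - 18*I*√3) = -49 + 18*I*√3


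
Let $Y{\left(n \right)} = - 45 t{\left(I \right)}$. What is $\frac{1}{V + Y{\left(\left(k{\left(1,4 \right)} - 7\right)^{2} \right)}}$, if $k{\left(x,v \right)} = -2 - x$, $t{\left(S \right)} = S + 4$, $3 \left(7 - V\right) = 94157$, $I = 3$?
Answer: $- \frac{3}{95081} \approx -3.1552 \cdot 10^{-5}$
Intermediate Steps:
$V = - \frac{94136}{3}$ ($V = 7 - \frac{94157}{3} = - \frac{94136}{3} \approx -31379.0$)
$t{\left(S \right)} = 4 + S$
$Y{\left(n \right)} = -315$ ($Y{\left(n \right)} = - 45 \left(4 + 3\right) = \left(-45\right) 7 = -315$)
$\frac{1}{V + Y{\left(\left(k{\left(1,4 \right)} - 7\right)^{2} \right)}} = \frac{1}{- \frac{94136}{3} - 315} = \frac{1}{- \frac{95081}{3}} = - \frac{3}{95081}$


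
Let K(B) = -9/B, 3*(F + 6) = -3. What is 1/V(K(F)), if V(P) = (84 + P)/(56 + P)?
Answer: 401/597 ≈ 0.67169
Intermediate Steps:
F = -7 (F = -6 + (⅓)*(-3) = -6 - 1 = -7)
V(P) = (84 + P)/(56 + P)
1/V(K(F)) = 1/((84 - 9/(-7))/(56 - 9/(-7))) = 1/((84 - 9*(-⅐))/(56 - 9*(-⅐))) = 1/((84 + 9/7)/(56 + 9/7)) = 1/((597/7)/(401/7)) = 1/((7/401)*(597/7)) = 1/(597/401) = 401/597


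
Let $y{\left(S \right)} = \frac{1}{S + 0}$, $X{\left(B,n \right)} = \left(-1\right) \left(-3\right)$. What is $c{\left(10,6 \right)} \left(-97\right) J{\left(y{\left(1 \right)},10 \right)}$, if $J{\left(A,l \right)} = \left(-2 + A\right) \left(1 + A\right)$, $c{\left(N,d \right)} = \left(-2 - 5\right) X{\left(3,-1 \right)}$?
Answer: $-4074$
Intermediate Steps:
$X{\left(B,n \right)} = 3$
$y{\left(S \right)} = \frac{1}{S}$
$c{\left(N,d \right)} = -21$ ($c{\left(N,d \right)} = \left(-2 - 5\right) 3 = \left(-7\right) 3 = -21$)
$J{\left(A,l \right)} = \left(1 + A\right) \left(-2 + A\right)$
$c{\left(10,6 \right)} \left(-97\right) J{\left(y{\left(1 \right)},10 \right)} = \left(-21\right) \left(-97\right) \left(-2 + \left(1^{-1}\right)^{2} - 1^{-1}\right) = 2037 \left(-2 + 1^{2} - 1\right) = 2037 \left(-2 + 1 - 1\right) = 2037 \left(-2\right) = -4074$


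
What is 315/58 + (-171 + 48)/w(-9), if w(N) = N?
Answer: 3323/174 ≈ 19.098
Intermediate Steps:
315/58 + (-171 + 48)/w(-9) = 315/58 + (-171 + 48)/(-9) = 315*(1/58) - 123*(-1/9) = 315/58 + 41/3 = 3323/174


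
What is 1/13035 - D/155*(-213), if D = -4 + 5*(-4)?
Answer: -13326953/404085 ≈ -32.981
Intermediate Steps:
D = -24 (D = -4 - 20 = -24)
1/13035 - D/155*(-213) = 1/13035 - (-24/155)*(-213) = 1/13035 - (-24*1/155)*(-213) = 1/13035 - (-24)*(-213)/155 = 1/13035 - 1*5112/155 = 1/13035 - 5112/155 = -13326953/404085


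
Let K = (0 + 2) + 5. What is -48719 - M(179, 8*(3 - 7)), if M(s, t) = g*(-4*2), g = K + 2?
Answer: -48647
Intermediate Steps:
K = 7 (K = 2 + 5 = 7)
g = 9 (g = 7 + 2 = 9)
M(s, t) = -72 (M(s, t) = 9*(-4*2) = 9*(-8) = -72)
-48719 - M(179, 8*(3 - 7)) = -48719 - 1*(-72) = -48719 + 72 = -48647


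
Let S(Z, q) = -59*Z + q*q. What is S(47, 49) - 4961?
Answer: -5333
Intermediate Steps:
S(Z, q) = q² - 59*Z (S(Z, q) = -59*Z + q² = q² - 59*Z)
S(47, 49) - 4961 = (49² - 59*47) - 4961 = (2401 - 2773) - 4961 = -372 - 4961 = -5333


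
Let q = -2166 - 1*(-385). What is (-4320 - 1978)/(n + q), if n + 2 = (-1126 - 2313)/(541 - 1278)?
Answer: 2320813/655316 ≈ 3.5415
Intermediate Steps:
q = -1781 (q = -2166 + 385 = -1781)
n = 1965/737 (n = -2 + (-1126 - 2313)/(541 - 1278) = -2 - 3439/(-737) = -2 - 3439*(-1/737) = -2 + 3439/737 = 1965/737 ≈ 2.6662)
(-4320 - 1978)/(n + q) = (-4320 - 1978)/(1965/737 - 1781) = -6298/(-1310632/737) = -6298*(-737/1310632) = 2320813/655316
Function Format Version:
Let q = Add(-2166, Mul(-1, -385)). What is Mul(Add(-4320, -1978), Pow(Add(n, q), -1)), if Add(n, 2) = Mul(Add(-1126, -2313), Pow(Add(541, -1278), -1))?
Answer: Rational(2320813, 655316) ≈ 3.5415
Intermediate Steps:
q = -1781 (q = Add(-2166, 385) = -1781)
n = Rational(1965, 737) (n = Add(-2, Mul(Add(-1126, -2313), Pow(Add(541, -1278), -1))) = Add(-2, Mul(-3439, Pow(-737, -1))) = Add(-2, Mul(-3439, Rational(-1, 737))) = Add(-2, Rational(3439, 737)) = Rational(1965, 737) ≈ 2.6662)
Mul(Add(-4320, -1978), Pow(Add(n, q), -1)) = Mul(Add(-4320, -1978), Pow(Add(Rational(1965, 737), -1781), -1)) = Mul(-6298, Pow(Rational(-1310632, 737), -1)) = Mul(-6298, Rational(-737, 1310632)) = Rational(2320813, 655316)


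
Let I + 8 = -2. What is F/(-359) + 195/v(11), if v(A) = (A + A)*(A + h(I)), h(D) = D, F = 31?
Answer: 69323/7898 ≈ 8.7773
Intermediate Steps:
I = -10 (I = -8 - 2 = -10)
v(A) = 2*A*(-10 + A) (v(A) = (A + A)*(A - 10) = (2*A)*(-10 + A) = 2*A*(-10 + A))
F/(-359) + 195/v(11) = 31/(-359) + 195/((2*11*(-10 + 11))) = 31*(-1/359) + 195/((2*11*1)) = -31/359 + 195/22 = 69323/7898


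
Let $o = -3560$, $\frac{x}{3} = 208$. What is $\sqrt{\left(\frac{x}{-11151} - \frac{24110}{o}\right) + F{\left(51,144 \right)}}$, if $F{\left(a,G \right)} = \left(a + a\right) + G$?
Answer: $\frac{\sqrt{12291821292667}}{220542} \approx 15.897$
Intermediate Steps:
$x = 624$ ($x = 3 \cdot 208 = 624$)
$F{\left(a,G \right)} = G + 2 a$ ($F{\left(a,G \right)} = 2 a + G = G + 2 a$)
$\sqrt{\left(\frac{x}{-11151} - \frac{24110}{o}\right) + F{\left(51,144 \right)}} = \sqrt{\left(\frac{624}{-11151} - \frac{24110}{-3560}\right) + \left(144 + 2 \cdot 51\right)} = \sqrt{\left(624 \left(- \frac{1}{11151}\right) - - \frac{2411}{356}\right) + \left(144 + 102\right)} = \sqrt{\left(- \frac{208}{3717} + \frac{2411}{356}\right) + 246} = \sqrt{\frac{8887639}{1323252} + 246} = \sqrt{\frac{334407631}{1323252}} = \frac{\sqrt{12291821292667}}{220542}$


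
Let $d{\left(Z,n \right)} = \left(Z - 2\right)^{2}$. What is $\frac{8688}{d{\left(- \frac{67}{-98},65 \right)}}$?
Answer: $\frac{27813184}{5547} \approx 5014.1$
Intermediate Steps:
$d{\left(Z,n \right)} = \left(-2 + Z\right)^{2}$
$\frac{8688}{d{\left(- \frac{67}{-98},65 \right)}} = \frac{8688}{\left(-2 - \frac{67}{-98}\right)^{2}} = \frac{8688}{\left(-2 - - \frac{67}{98}\right)^{2}} = \frac{8688}{\left(-2 + \frac{67}{98}\right)^{2}} = \frac{8688}{\left(- \frac{129}{98}\right)^{2}} = \frac{8688}{\frac{16641}{9604}} = 8688 \cdot \frac{9604}{16641} = \frac{27813184}{5547}$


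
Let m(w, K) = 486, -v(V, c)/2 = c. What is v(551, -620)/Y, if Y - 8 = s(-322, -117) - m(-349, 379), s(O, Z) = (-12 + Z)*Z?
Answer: 248/2923 ≈ 0.084844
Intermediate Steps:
v(V, c) = -2*c
s(O, Z) = Z*(-12 + Z)
Y = 14615 (Y = 8 + (-117*(-12 - 117) - 1*486) = 8 + (-117*(-129) - 486) = 8 + (15093 - 486) = 8 + 14607 = 14615)
v(551, -620)/Y = -2*(-620)/14615 = 1240*(1/14615) = 248/2923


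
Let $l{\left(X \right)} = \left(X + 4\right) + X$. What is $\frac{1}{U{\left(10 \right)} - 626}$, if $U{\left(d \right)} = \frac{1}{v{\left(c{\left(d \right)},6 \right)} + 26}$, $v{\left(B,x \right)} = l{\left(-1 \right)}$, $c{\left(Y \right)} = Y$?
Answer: $- \frac{28}{17527} \approx -0.0015975$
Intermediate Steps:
$l{\left(X \right)} = 4 + 2 X$ ($l{\left(X \right)} = \left(4 + X\right) + X = 4 + 2 X$)
$v{\left(B,x \right)} = 2$ ($v{\left(B,x \right)} = 4 + 2 \left(-1\right) = 4 - 2 = 2$)
$U{\left(d \right)} = \frac{1}{28}$ ($U{\left(d \right)} = \frac{1}{2 + 26} = \frac{1}{28}$)
$\frac{1}{U{\left(10 \right)} - 626} = \frac{1}{\frac{1}{28} - 626} = \frac{1}{- \frac{17527}{28}} = - \frac{28}{17527}$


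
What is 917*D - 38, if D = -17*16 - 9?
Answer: -257715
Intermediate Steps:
D = -281 (D = -272 - 9 = -281)
917*D - 38 = 917*(-281) - 38 = -257677 - 38 = -257715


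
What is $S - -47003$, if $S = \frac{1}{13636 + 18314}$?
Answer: $\frac{1501745851}{31950} \approx 47003.0$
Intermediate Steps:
$S = \frac{1}{31950} \approx 3.1299 \cdot 10^{-5}$
$S - -47003 = \frac{1}{31950} - -47003 = \frac{1}{31950} + 47003 = \frac{1501745851}{31950}$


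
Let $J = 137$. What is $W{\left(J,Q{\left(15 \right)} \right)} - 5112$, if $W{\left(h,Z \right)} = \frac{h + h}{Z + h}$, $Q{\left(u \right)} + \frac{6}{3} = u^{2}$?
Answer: $- \frac{920023}{180} \approx -5111.2$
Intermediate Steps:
$Q{\left(u \right)} = -2 + u^{2}$
$W{\left(h,Z \right)} = \frac{2 h}{Z + h}$
$W{\left(J,Q{\left(15 \right)} \right)} - 5112 = 2 \cdot 137 \frac{1}{\left(-2 + 15^{2}\right) + 137} - 5112 = 2 \cdot 137 \frac{1}{\left(-2 + 225\right) + 137} - 5112 = 2 \cdot 137 \frac{1}{223 + 137} - 5112 = 2 \cdot 137 \cdot \frac{1}{360} - 5112 = \frac{137}{180} - 5112 = - \frac{920023}{180}$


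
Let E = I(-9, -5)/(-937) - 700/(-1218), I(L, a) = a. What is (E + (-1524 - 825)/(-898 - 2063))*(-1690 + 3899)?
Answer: 1731161528/570633 ≈ 3033.8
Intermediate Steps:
E = 47285/81519 (E = -5/(-937) - 700/(-1218) = -5*(-1/937) - 700*(-1/1218) = 5/937 + 50/87 = 47285/81519 ≈ 0.58005)
(E + (-1524 - 825)/(-898 - 2063))*(-1690 + 3899) = (47285/81519 + (-1524 - 825)/(-898 - 2063))*(-1690 + 3899) = (47285/81519 - 2349/(-2961))*2209 = (47285/81519 - 2349*(-1/2961))*2209 = (47285/81519 + 261/329)*2209 = (36833224/26819751)*2209 = 1731161528/570633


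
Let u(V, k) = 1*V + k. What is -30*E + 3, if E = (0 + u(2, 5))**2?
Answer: -1467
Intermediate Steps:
u(V, k) = V + k
E = 49 (E = (0 + (2 + 5))**2 = (0 + 7)**2 = 7**2 = 49)
-30*E + 3 = -30*49 + 3 = -1470 + 3 = -1467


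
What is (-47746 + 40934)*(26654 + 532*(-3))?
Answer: -170695096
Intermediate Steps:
(-47746 + 40934)*(26654 + 532*(-3)) = -6812*(26654 - 1596) = -6812*25058 = -170695096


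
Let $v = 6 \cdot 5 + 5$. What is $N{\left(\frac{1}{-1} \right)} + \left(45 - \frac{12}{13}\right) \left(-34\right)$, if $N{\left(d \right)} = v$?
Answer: $- \frac{19027}{13} \approx -1463.6$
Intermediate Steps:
$v = 35$ ($v = 30 + 5 = 35$)
$N{\left(d \right)} = 35$
$N{\left(\frac{1}{-1} \right)} + \left(45 - \frac{12}{13}\right) \left(-34\right) = 35 + \left(45 - \frac{12}{13}\right) \left(-34\right) = 35 + \frac{573}{13} \left(-34\right) = 35 - \frac{19482}{13} = - \frac{19027}{13}$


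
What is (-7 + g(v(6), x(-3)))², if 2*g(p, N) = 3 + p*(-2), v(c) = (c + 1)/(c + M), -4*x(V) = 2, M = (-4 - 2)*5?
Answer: 15625/576 ≈ 27.127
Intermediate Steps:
M = -30 (M = -6*5 = -30)
x(V) = -½ (x(V) = -¼*2 = -½)
v(c) = (1 + c)/(-30 + c) (v(c) = (c + 1)/(c - 30) = (1 + c)/(-30 + c))
g(p, N) = 3/2 - p (g(p, N) = (3 + p*(-2))/2 = (3 - 2*p)/2 = 3/2 - p)
(-7 + g(v(6), x(-3)))² = (-7 + (3/2 - (1 + 6)/(-30 + 6)))² = (-7 + (3/2 - 7/(-24)))² = (-7 + (3/2 - (-1)*7/24))² = (-7 + (3/2 - 1*(-7/24)))² = (-7 + (3/2 + 7/24))² = (-7 + 43/24)² = (-125/24)² = 15625/576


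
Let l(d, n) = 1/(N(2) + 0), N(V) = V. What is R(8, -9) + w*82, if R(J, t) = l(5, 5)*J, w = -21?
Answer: -1718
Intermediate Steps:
l(d, n) = ½ (l(d, n) = 1/(2 + 0) = 1/2 = ½)
R(J, t) = J/2
R(8, -9) + w*82 = (½)*8 - 21*82 = 4 - 1722 = -1718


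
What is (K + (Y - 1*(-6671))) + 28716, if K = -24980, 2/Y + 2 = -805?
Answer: 8398447/807 ≈ 10407.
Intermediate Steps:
Y = -2/807 (Y = 2/(-2 - 805) = 2/(-807) = 2*(-1/807) = -2/807 ≈ -0.0024783)
(K + (Y - 1*(-6671))) + 28716 = (-24980 + (-2/807 - 1*(-6671))) + 28716 = (-24980 + (-2/807 + 6671)) + 28716 = (-24980 + 5383495/807) + 28716 = -14775365/807 + 28716 = 8398447/807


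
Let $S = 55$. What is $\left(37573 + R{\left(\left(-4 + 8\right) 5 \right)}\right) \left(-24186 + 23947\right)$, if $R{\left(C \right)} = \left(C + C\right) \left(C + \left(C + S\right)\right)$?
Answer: $-9888147$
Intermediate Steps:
$R{\left(C \right)} = 2 C \left(55 + 2 C\right)$ ($R{\left(C \right)} = \left(C + C\right) \left(C + \left(C + 55\right)\right) = 2 C \left(C + \left(55 + C\right)\right) = 2 C \left(55 + 2 C\right)$)
$\left(37573 + R{\left(\left(-4 + 8\right) 5 \right)}\right) \left(-24186 + 23947\right) = \left(37573 + 2 \left(-4 + 8\right) 5 \left(55 + 2 \left(-4 + 8\right) 5\right)\right) \left(-24186 + 23947\right) = \left(37573 + 2 \cdot 4 \cdot 5 \left(55 + 2 \cdot 4 \cdot 5\right)\right) \left(-239\right) = \left(37573 + 2 \cdot 20 \left(55 + 2 \cdot 20\right)\right) \left(-239\right) = \left(37573 + 2 \cdot 20 \left(55 + 40\right)\right) \left(-239\right) = \left(37573 + 2 \cdot 20 \cdot 95\right) \left(-239\right) = \left(37573 + 3800\right) \left(-239\right) = 41373 \left(-239\right) = -9888147$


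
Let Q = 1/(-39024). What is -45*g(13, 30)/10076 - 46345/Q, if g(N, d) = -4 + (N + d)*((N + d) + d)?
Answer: 1656647615655/916 ≈ 1.8086e+9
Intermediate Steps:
Q = -1/39024 ≈ -2.5625e-5
g(N, d) = -4 + (N + d)*(N + 2*d)
-45*g(13, 30)/10076 - 46345/Q = -45*(-4 + 13² + 2*30² + 3*13*30)/10076 - 46345/(-1/39024) = -45*(-4 + 169 + 2*900 + 1170)*(1/10076) - 46345*(-39024) = -45*(-4 + 169 + 1800 + 1170)*(1/10076) + 1808567280 = -45*3135*(1/10076) + 1808567280 = -141075*1/10076 + 1808567280 = -12825/916 + 1808567280 = 1656647615655/916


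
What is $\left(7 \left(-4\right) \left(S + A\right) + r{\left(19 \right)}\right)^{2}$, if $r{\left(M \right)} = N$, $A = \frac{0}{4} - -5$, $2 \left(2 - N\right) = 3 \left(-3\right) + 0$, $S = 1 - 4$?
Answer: $\frac{9801}{4} \approx 2450.3$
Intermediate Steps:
$S = -3$
$N = \frac{13}{2}$ ($N = 2 - \frac{3 \left(-3\right) + 0}{2} = 2 - \frac{-9 + 0}{2} = 2 - - \frac{9}{2} = 2 + \frac{9}{2} = \frac{13}{2} \approx 6.5$)
$A = 5$ ($A = 0 \cdot \frac{1}{4} + 5 = 0 + 5 = 5$)
$r{\left(M \right)} = \frac{13}{2}$
$\left(7 \left(-4\right) \left(S + A\right) + r{\left(19 \right)}\right)^{2} = \left(7 \left(-4\right) \left(-3 + 5\right) + \frac{13}{2}\right)^{2} = \left(\left(-28\right) 2 + \frac{13}{2}\right)^{2} = \left(-56 + \frac{13}{2}\right)^{2} = \left(- \frac{99}{2}\right)^{2} = \frac{9801}{4}$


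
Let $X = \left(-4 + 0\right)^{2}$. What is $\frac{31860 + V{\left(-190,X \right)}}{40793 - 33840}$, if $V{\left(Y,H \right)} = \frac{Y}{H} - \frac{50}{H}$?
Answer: $\frac{31845}{6953} \approx 4.58$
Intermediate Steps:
$X = 16$ ($X = \left(-4\right)^{2} = 16$)
$V{\left(Y,H \right)} = - \frac{50}{H} + \frac{Y}{H}$
$\frac{31860 + V{\left(-190,X \right)}}{40793 - 33840} = \frac{31860 + \frac{-50 - 190}{16}}{40793 - 33840} = \frac{31860 + \frac{1}{16} \left(-240\right)}{6953} = \left(31860 - 15\right) \frac{1}{6953} = 31845 \cdot \frac{1}{6953} = \frac{31845}{6953}$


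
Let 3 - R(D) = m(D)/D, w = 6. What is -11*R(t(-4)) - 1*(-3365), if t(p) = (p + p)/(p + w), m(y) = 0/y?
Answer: 3332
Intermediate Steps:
m(y) = 0
t(p) = 2*p/(6 + p) (t(p) = (p + p)/(p + 6) = (2*p)/(6 + p) = 2*p/(6 + p))
R(D) = 3 (R(D) = 3 - 0/D = 3 - 1*0 = 3 + 0 = 3)
-11*R(t(-4)) - 1*(-3365) = -11*3 - 1*(-3365) = -33 + 3365 = 3332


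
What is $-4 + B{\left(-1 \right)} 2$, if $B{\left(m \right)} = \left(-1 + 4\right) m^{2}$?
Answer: $2$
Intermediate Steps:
$B{\left(m \right)} = 3 m^{2}$
$-4 + B{\left(-1 \right)} 2 = -4 + 3 \left(-1\right)^{2} \cdot 2 = -4 + 3 \cdot 1 \cdot 2 = -4 + 3 \cdot 2 = -4 + 6 = 2$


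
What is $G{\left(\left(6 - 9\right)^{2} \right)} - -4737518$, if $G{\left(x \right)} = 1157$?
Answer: $4738675$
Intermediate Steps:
$G{\left(\left(6 - 9\right)^{2} \right)} - -4737518 = 1157 - -4737518 = 1157 + 4737518 = 4738675$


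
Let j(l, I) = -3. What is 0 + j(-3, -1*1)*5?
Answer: -15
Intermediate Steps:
0 + j(-3, -1*1)*5 = 0 - 3*5 = 0 - 15 = -15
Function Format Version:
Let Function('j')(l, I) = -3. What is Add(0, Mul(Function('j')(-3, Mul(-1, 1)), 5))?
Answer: -15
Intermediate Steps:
Add(0, Mul(Function('j')(-3, Mul(-1, 1)), 5)) = Add(0, Mul(-3, 5)) = Add(0, -15) = -15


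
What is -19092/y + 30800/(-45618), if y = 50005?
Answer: -1205546428/1140564045 ≈ -1.0570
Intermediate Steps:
-19092/y + 30800/(-45618) = -19092/50005 + 30800/(-45618) = -19092*1/50005 + 30800*(-1/45618) = -19092/50005 - 15400/22809 = -1205546428/1140564045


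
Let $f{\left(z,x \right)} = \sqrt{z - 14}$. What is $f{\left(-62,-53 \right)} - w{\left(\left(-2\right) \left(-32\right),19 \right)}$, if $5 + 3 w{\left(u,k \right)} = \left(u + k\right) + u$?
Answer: $- \frac{142}{3} + 2 i \sqrt{19} \approx -47.333 + 8.7178 i$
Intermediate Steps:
$f{\left(z,x \right)} = \sqrt{-14 + z}$
$w{\left(u,k \right)} = - \frac{5}{3} + \frac{k}{3} + \frac{2 u}{3}$ ($w{\left(u,k \right)} = - \frac{5}{3} + \frac{\left(u + k\right) + u}{3} = - \frac{5}{3} + \frac{\left(k + u\right) + u}{3} = - \frac{5}{3} + \frac{k + 2 u}{3} = - \frac{5}{3} + \left(\frac{k}{3} + \frac{2 u}{3}\right) = - \frac{5}{3} + \frac{k}{3} + \frac{2 u}{3}$)
$f{\left(-62,-53 \right)} - w{\left(\left(-2\right) \left(-32\right),19 \right)} = \sqrt{-14 - 62} - \left(- \frac{5}{3} + \frac{1}{3} \cdot 19 + \frac{2 \left(\left(-2\right) \left(-32\right)\right)}{3}\right) = \sqrt{-76} - \left(- \frac{5}{3} + \frac{19}{3} + \frac{2}{3} \cdot 64\right) = 2 i \sqrt{19} - \left(- \frac{5}{3} + \frac{19}{3} + \frac{128}{3}\right) = 2 i \sqrt{19} - \frac{142}{3} = - \frac{142}{3} + 2 i \sqrt{19}$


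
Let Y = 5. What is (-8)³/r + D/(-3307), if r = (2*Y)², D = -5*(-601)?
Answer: -498421/82675 ≈ -6.0287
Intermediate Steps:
D = 3005
r = 100 (r = (2*5)² = 10² = 100)
(-8)³/r + D/(-3307) = (-8)³/100 + 3005/(-3307) = -512*1/100 + 3005*(-1/3307) = -128/25 - 3005/3307 = -498421/82675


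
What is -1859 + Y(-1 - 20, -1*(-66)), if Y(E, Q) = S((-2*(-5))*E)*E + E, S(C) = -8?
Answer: -1712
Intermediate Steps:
Y(E, Q) = -7*E (Y(E, Q) = -8*E + E = -7*E)
-1859 + Y(-1 - 20, -1*(-66)) = -1859 - 7*(-1 - 20) = -1859 - 7*(-21) = -1859 + 147 = -1712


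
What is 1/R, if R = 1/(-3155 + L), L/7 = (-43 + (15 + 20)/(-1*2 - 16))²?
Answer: 3559147/324 ≈ 10985.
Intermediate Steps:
L = 4581367/324 (L = 7*(-43 + (15 + 20)/(-1*2 - 16))² = 7*(-43 + 35/(-2 - 16))² = 7*(-43 + 35/(-18))² = 7*(-43 + 35*(-1/18))² = 7*(-43 - 35/18)² = 7*(-809/18)² = 7*(654481/324) = 4581367/324 ≈ 14140.)
R = 324/3559147 (R = 1/(-3155 + 4581367/324) = 1/(3559147/324) = 324/3559147 ≈ 9.1033e-5)
1/R = 1/(324/3559147) = 3559147/324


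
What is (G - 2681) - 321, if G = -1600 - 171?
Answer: -4773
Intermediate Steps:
G = -1771
(G - 2681) - 321 = (-1771 - 2681) - 321 = -4452 - 321 = -4773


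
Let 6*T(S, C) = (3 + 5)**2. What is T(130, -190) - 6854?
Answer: -20530/3 ≈ -6843.3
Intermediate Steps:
T(S, C) = 32/3 (T(S, C) = (3 + 5)**2/6 = (1/6)*8**2 = (1/6)*64 = 32/3)
T(130, -190) - 6854 = 32/3 - 6854 = -20530/3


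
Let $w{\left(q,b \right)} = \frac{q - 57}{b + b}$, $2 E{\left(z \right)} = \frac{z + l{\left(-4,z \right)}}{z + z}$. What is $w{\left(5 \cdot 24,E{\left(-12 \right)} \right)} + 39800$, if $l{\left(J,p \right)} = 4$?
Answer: $39989$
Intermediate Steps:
$E{\left(z \right)} = \frac{4 + z}{4 z}$ ($E{\left(z \right)} = \frac{\left(z + 4\right) \frac{1}{z + z}}{2} = \frac{\left(4 + z\right) \frac{1}{2 z}}{2} = \frac{\frac{1}{2} \frac{1}{z} \left(4 + z\right)}{2} = \frac{4 + z}{4 z}$)
$w{\left(q,b \right)} = \frac{-57 + q}{2 b}$
$w{\left(5 \cdot 24,E{\left(-12 \right)} \right)} + 39800 = \frac{-57 + 5 \cdot 24}{2 \frac{4 - 12}{4 \left(-12\right)}} + 39800 = \frac{-57 + 120}{2 \cdot \frac{1}{4} \left(- \frac{1}{12}\right) \left(-8\right)} + 39800 = \frac{1}{2} \frac{1}{\frac{1}{6}} \cdot 63 + 39800 = \frac{1}{2} \cdot 6 \cdot 63 + 39800 = 189 + 39800 = 39989$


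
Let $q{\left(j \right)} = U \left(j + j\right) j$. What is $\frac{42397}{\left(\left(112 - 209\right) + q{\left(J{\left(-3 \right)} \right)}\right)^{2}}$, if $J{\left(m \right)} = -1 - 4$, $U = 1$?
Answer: $\frac{42397}{2209} \approx 19.193$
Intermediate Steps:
$J{\left(m \right)} = -5$
$q{\left(j \right)} = 2 j^{2}$ ($q{\left(j \right)} = 1 \left(j + j\right) j = 1 \cdot 2 j j = 2 j j = 2 j^{2}$)
$\frac{42397}{\left(\left(112 - 209\right) + q{\left(J{\left(-3 \right)} \right)}\right)^{2}} = \frac{42397}{\left(\left(112 - 209\right) + 2 \left(-5\right)^{2}\right)^{2}} = \frac{42397}{\left(\left(112 - 209\right) + 2 \cdot 25\right)^{2}} = \frac{42397}{\left(-97 + 50\right)^{2}} = \frac{42397}{\left(-47\right)^{2}} = \frac{42397}{2209}$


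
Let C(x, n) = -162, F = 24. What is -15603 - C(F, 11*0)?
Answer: -15441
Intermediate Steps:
-15603 - C(F, 11*0) = -15603 - 1*(-162) = -15603 + 162 = -15441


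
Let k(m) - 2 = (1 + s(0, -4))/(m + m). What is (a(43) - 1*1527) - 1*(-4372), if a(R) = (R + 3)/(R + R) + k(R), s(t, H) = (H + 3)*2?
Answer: 244887/86 ≈ 2847.5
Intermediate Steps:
s(t, H) = 6 + 2*H (s(t, H) = (3 + H)*2 = 6 + 2*H)
k(m) = 2 - 1/(2*m) (k(m) = 2 + (1 + (6 + 2*(-4)))/(m + m) = 2 + (1 + (6 - 8))/((2*m)) = 2 + (1 - 2)*(1/(2*m)) = 2 - 1/(2*m))
a(R) = 2 - 1/(2*R) + (3 + R)/(2*R) (a(R) = (R + 3)/(R + R) + (2 - 1/(2*R)) = (3 + R)/((2*R)) + (2 - 1/(2*R)) = (3 + R)*(1/(2*R)) + (2 - 1/(2*R)) = (3 + R)/(2*R) + (2 - 1/(2*R)) = 2 - 1/(2*R) + (3 + R)/(2*R))
(a(43) - 1*1527) - 1*(-4372) = ((5/2 + 1/43) - 1*1527) - 1*(-4372) = ((5/2 + 1/43) - 1527) + 4372 = (217/86 - 1527) + 4372 = -131105/86 + 4372 = 244887/86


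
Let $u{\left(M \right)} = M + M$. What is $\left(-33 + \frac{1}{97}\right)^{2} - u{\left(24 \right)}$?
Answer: $\frac{9788368}{9409} \approx 1040.3$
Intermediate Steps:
$u{\left(M \right)} = 2 M$
$\left(-33 + \frac{1}{97}\right)^{2} - u{\left(24 \right)} = \left(-33 + \frac{1}{97}\right)^{2} - 2 \cdot 24 = \left(-33 + \frac{1}{97}\right)^{2} - 48 = \left(- \frac{3200}{97}\right)^{2} - 48 = \frac{10240000}{9409} - 48 = \frac{9788368}{9409}$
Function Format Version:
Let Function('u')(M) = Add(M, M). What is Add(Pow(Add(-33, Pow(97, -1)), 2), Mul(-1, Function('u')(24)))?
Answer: Rational(9788368, 9409) ≈ 1040.3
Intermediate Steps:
Function('u')(M) = Mul(2, M)
Add(Pow(Add(-33, Pow(97, -1)), 2), Mul(-1, Function('u')(24))) = Add(Pow(Add(-33, Pow(97, -1)), 2), Mul(-1, Mul(2, 24))) = Add(Pow(Add(-33, Rational(1, 97)), 2), Mul(-1, 48)) = Add(Pow(Rational(-3200, 97), 2), -48) = Add(Rational(10240000, 9409), -48) = Rational(9788368, 9409)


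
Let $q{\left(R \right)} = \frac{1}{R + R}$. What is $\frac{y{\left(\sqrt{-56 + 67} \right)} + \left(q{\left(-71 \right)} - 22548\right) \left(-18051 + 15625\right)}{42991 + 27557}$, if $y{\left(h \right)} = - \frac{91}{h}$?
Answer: $\frac{3883804021}{5008908} - \frac{91 \sqrt{11}}{776028} \approx 775.38$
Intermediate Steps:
$q{\left(R \right)} = \frac{1}{2 R}$
$\frac{y{\left(\sqrt{-56 + 67} \right)} + \left(q{\left(-71 \right)} - 22548\right) \left(-18051 + 15625\right)}{42991 + 27557} = \frac{- \frac{91}{\sqrt{-56 + 67}} + \left(\frac{1}{2 \left(-71\right)} - 22548\right) \left(-18051 + 15625\right)}{42991 + 27557} = \frac{- \frac{91}{\sqrt{11}} + \left(\frac{1}{2} \left(- \frac{1}{71}\right) - 22548\right) \left(-2426\right)}{70548} = \left(- 91 \frac{\sqrt{11}}{11} + \left(- \frac{1}{142} - 22548\right) \left(-2426\right)\right) \frac{1}{70548} = \left(- \frac{91 \sqrt{11}}{11} - - \frac{3883804021}{71}\right) \frac{1}{70548} = \left(- \frac{91 \sqrt{11}}{11} + \frac{3883804021}{71}\right) \frac{1}{70548} = \left(\frac{3883804021}{71} - \frac{91 \sqrt{11}}{11}\right) \frac{1}{70548} = \frac{3883804021}{5008908} - \frac{91 \sqrt{11}}{776028}$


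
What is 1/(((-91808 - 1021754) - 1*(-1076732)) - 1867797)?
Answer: -1/1904627 ≈ -5.2504e-7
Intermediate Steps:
1/(((-91808 - 1021754) - 1*(-1076732)) - 1867797) = 1/((-1113562 + 1076732) - 1867797) = 1/(-36830 - 1867797) = 1/(-1904627) = -1/1904627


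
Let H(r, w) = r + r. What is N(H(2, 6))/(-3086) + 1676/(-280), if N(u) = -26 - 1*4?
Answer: -645467/108010 ≈ -5.9760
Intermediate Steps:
H(r, w) = 2*r
N(u) = -30 (N(u) = -26 - 4 = -30)
N(H(2, 6))/(-3086) + 1676/(-280) = -30/(-3086) + 1676/(-280) = -30*(-1/3086) + 1676*(-1/280) = 15/1543 - 419/70 = -645467/108010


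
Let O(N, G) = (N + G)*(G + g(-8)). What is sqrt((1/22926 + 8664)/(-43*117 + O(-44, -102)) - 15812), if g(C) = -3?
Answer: I*sqrt(97941755104754809478)/78704958 ≈ 125.74*I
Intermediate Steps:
O(N, G) = (-3 + G)*(G + N) (O(N, G) = (N + G)*(G - 3) = (G + N)*(-3 + G) = (-3 + G)*(G + N))
sqrt((1/22926 + 8664)/(-43*117 + O(-44, -102)) - 15812) = sqrt((1/22926 + 8664)/(-43*117 + ((-102)**2 - 3*(-102) - 3*(-44) - 102*(-44))) - 15812) = sqrt((1/22926 + 8664)/(-5031 + (10404 + 306 + 132 + 4488)) - 15812) = sqrt(198630865/(22926*(-5031 + 15330)) - 15812) = sqrt((198630865/22926)/10299 - 15812) = sqrt((198630865/22926)*(1/10299) - 15812) = sqrt(198630865/236114874 - 15812) = sqrt(-3733249756823/236114874) = I*sqrt(97941755104754809478)/78704958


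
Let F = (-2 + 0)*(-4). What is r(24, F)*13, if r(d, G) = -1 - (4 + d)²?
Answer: -10205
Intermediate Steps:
F = 8 (F = -2*(-4) = 8)
r(24, F)*13 = (-1 - (4 + 24)²)*13 = (-1 - 1*28²)*13 = (-1 - 1*784)*13 = (-1 - 784)*13 = -785*13 = -10205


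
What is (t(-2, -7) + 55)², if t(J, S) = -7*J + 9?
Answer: 6084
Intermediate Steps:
t(J, S) = 9 - 7*J
(t(-2, -7) + 55)² = ((9 - 7*(-2)) + 55)² = ((9 + 14) + 55)² = (23 + 55)² = 78² = 6084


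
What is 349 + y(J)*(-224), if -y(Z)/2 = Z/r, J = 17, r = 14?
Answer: 893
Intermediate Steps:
y(Z) = -Z/7 (y(Z) = -2*Z/14 = -Z/7)
349 + y(J)*(-224) = 349 - ⅐*17*(-224) = 349 - 17/7*(-224) = 349 + 544 = 893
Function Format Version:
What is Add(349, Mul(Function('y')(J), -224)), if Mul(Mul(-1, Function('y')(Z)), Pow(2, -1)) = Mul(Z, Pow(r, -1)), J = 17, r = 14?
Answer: 893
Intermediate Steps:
Function('y')(Z) = Mul(Rational(-1, 7), Z) (Function('y')(Z) = Mul(-2, Mul(Z, Pow(14, -1))) = Mul(-2, Mul(Z, Rational(1, 14))) = Mul(-2, Mul(Rational(1, 14), Z)) = Mul(Rational(-1, 7), Z))
Add(349, Mul(Function('y')(J), -224)) = Add(349, Mul(Mul(Rational(-1, 7), 17), -224)) = Add(349, Mul(Rational(-17, 7), -224)) = Add(349, 544) = 893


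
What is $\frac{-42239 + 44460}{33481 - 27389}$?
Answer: $\frac{2221}{6092} \approx 0.36458$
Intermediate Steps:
$\frac{-42239 + 44460}{33481 - 27389} = \frac{2221}{6092}$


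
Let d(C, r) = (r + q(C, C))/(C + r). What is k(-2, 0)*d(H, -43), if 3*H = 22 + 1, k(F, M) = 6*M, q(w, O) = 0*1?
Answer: 0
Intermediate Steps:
q(w, O) = 0
H = 23/3 (H = (22 + 1)/3 = (⅓)*23 = 23/3 ≈ 7.6667)
d(C, r) = r/(C + r) (d(C, r) = (r + 0)/(C + r) = r/(C + r))
k(-2, 0)*d(H, -43) = (6*0)*(-43/(23/3 - 43)) = 0*(-43/(-106/3)) = 0*(-43*(-3/106)) = 0*(129/106) = 0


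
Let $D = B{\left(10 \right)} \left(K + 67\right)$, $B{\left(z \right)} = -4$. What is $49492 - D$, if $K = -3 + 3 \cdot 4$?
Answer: $49796$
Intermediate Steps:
$K = 9$ ($K = -3 + 12 = 9$)
$D = -304$ ($D = - 4 \left(9 + 67\right) = \left(-4\right) 76 = -304$)
$49492 - D = 49492 - -304 = 49492 + 304 = 49796$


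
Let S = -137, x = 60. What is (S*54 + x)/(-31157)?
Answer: 7338/31157 ≈ 0.23552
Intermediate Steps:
(S*54 + x)/(-31157) = (-137*54 + 60)/(-31157) = (-7398 + 60)*(-1/31157) = -7338*(-1/31157) = 7338/31157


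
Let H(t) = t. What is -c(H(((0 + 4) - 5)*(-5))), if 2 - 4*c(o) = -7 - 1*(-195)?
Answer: 93/2 ≈ 46.500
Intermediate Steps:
c(o) = -93/2 (c(o) = ½ - (-7 - 1*(-195))/4 = ½ - (-7 + 195)/4 = ½ - ¼*188 = ½ - 47 = -93/2)
-c(H(((0 + 4) - 5)*(-5))) = -1*(-93/2) = 93/2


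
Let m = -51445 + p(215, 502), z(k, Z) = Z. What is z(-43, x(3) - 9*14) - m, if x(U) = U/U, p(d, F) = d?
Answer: 51105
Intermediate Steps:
x(U) = 1
m = -51230 (m = -51445 + 215 = -51230)
z(-43, x(3) - 9*14) - m = (1 - 9*14) - 1*(-51230) = (1 - 126) + 51230 = -125 + 51230 = 51105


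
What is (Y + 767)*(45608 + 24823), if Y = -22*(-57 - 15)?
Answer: 165583281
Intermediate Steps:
Y = 1584 (Y = -22*(-72) = 1584)
(Y + 767)*(45608 + 24823) = (1584 + 767)*(45608 + 24823) = 2351*70431 = 165583281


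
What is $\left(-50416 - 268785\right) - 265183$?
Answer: $-584384$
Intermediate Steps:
$\left(-50416 - 268785\right) - 265183 = -319201 - 265183 = -584384$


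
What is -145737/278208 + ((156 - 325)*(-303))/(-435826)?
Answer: -4320120601/6736126656 ≈ -0.64134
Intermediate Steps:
-145737/278208 + ((156 - 325)*(-303))/(-435826) = -145737*1/278208 - 169*(-303)*(-1/435826) = -16193/30912 + 51207*(-1/435826) = -16193/30912 - 51207/435826 = -4320120601/6736126656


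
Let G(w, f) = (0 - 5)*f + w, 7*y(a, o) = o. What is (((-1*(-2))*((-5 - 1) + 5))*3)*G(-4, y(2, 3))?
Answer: 258/7 ≈ 36.857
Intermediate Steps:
y(a, o) = o/7
G(w, f) = w - 5*f (G(w, f) = -5*f + w = w - 5*f)
(((-1*(-2))*((-5 - 1) + 5))*3)*G(-4, y(2, 3)) = (((-1*(-2))*((-5 - 1) + 5))*3)*(-4 - 5*3/7) = ((2*(-6 + 5))*3)*(-4 - 5*3/7) = ((2*(-1))*3)*(-4 - 15/7) = -2*3*(-43/7) = -6*(-43/7) = 258/7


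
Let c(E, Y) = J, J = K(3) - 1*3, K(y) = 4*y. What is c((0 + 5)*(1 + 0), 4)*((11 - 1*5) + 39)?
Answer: 405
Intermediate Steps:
J = 9 (J = 4*3 - 1*3 = 12 - 3 = 9)
c(E, Y) = 9
c((0 + 5)*(1 + 0), 4)*((11 - 1*5) + 39) = 9*((11 - 1*5) + 39) = 9*((11 - 5) + 39) = 9*(6 + 39) = 9*45 = 405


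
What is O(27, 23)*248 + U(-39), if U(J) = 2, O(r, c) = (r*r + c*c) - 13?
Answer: 308762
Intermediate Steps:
O(r, c) = -13 + c² + r² (O(r, c) = (r² + c²) - 13 = (c² + r²) - 13 = -13 + c² + r²)
O(27, 23)*248 + U(-39) = (-13 + 23² + 27²)*248 + 2 = (-13 + 529 + 729)*248 + 2 = 1245*248 + 2 = 308760 + 2 = 308762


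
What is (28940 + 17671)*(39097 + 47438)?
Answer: 4033482885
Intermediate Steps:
(28940 + 17671)*(39097 + 47438) = 46611*86535 = 4033482885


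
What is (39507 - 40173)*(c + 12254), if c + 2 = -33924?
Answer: 14433552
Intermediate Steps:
c = -33926 (c = -2 - 33924 = -33926)
(39507 - 40173)*(c + 12254) = (39507 - 40173)*(-33926 + 12254) = -666*(-21672) = 14433552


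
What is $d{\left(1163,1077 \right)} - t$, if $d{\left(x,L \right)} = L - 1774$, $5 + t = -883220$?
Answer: $882528$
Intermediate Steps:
$t = -883225$ ($t = -5 - 883220 = -883225$)
$d{\left(x,L \right)} = -1774 + L$
$d{\left(1163,1077 \right)} - t = \left(-1774 + 1077\right) - -883225 = -697 + 883225 = 882528$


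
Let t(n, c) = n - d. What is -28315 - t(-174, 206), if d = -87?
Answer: -28228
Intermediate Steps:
t(n, c) = 87 + n (t(n, c) = n - 1*(-87) = n + 87 = 87 + n)
-28315 - t(-174, 206) = -28315 - (87 - 174) = -28315 - 1*(-87) = -28315 + 87 = -28228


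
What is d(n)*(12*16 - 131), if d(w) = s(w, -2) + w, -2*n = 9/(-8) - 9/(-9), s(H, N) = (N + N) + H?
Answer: -1891/8 ≈ -236.38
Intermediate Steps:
s(H, N) = H + 2*N (s(H, N) = 2*N + H = H + 2*N)
n = 1/16 (n = -(9/(-8) - 9/(-9))/2 = -(9*(-1/8) - 9*(-1/9))/2 = -(-9/8 + 1)/2 = -1/2*(-1/8) = 1/16 ≈ 0.062500)
d(w) = -4 + 2*w (d(w) = (w + 2*(-2)) + w = (w - 4) + w = (-4 + w) + w = -4 + 2*w)
d(n)*(12*16 - 131) = (-4 + 2*(1/16))*(12*16 - 131) = (-4 + 1/8)*(192 - 131) = -31/8*61 = -1891/8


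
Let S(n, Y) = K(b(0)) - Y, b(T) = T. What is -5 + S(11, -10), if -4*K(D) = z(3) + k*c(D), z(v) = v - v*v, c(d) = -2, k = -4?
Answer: 9/2 ≈ 4.5000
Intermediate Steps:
z(v) = v - v²
K(D) = -½ (K(D) = -(3*(1 - 1*3) - 4*(-2))/4 = -(3*(1 - 3) + 8)/4 = -(3*(-2) + 8)/4 = -(-6 + 8)/4 = -¼*2 = -½)
S(n, Y) = -½ - Y
-5 + S(11, -10) = -5 + (-½ - 1*(-10)) = -5 + (-½ + 10) = -5 + 19/2 = 9/2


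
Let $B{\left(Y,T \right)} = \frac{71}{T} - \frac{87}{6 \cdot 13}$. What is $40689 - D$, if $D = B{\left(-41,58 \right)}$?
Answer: $\frac{15339712}{377} \approx 40689.0$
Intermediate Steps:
$B{\left(Y,T \right)} = - \frac{29}{26} + \frac{71}{T}$ ($B{\left(Y,T \right)} = \frac{71}{T} - \frac{87}{78} = \frac{71}{T} - \frac{29}{26} = - \frac{29}{26} + \frac{71}{T}$)
$D = \frac{41}{377}$ ($D = - \frac{29}{26} + \frac{71}{58} = \frac{41}{377} \approx 0.10875$)
$40689 - D = 40689 - \frac{41}{377} = \frac{15339712}{377}$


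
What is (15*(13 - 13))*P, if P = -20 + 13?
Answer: 0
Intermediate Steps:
P = -7
(15*(13 - 13))*P = (15*(13 - 13))*(-7) = (15*0)*(-7) = 0*(-7) = 0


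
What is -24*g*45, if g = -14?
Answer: 15120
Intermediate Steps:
-24*g*45 = -24*(-14)*45 = 336*45 = 15120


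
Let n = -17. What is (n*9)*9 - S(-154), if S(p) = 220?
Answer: -1597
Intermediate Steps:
(n*9)*9 - S(-154) = -17*9*9 - 1*220 = -153*9 - 220 = -1377 - 220 = -1597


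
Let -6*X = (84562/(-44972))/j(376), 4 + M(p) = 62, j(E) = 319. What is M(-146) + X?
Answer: 2496258113/43038204 ≈ 58.001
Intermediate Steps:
M(p) = 58 (M(p) = -4 + 62 = 58)
X = 42281/43038204 (X = -84562/(-44972)/(6*319) = -84562*(-1/44972)/(6*319) = -(-42281)/(134916*319) = -⅙*(-42281/7173034) = 42281/43038204 ≈ 0.00098241)
M(-146) + X = 58 + 42281/43038204 = 2496258113/43038204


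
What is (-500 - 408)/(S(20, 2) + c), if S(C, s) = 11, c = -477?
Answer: 454/233 ≈ 1.9485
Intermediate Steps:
(-500 - 408)/(S(20, 2) + c) = (-500 - 408)/(11 - 477) = -908/(-466) = -908*(-1/466) = 454/233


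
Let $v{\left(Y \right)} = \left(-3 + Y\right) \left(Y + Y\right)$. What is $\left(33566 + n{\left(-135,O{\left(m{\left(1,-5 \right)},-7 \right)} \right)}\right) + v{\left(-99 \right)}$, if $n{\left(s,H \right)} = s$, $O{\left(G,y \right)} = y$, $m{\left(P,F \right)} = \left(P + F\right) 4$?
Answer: $53627$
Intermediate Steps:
$m{\left(P,F \right)} = 4 F + 4 P$ ($m{\left(P,F \right)} = \left(F + P\right) 4 = 4 F + 4 P$)
$v{\left(Y \right)} = 2 Y \left(-3 + Y\right)$ ($v{\left(Y \right)} = \left(-3 + Y\right) 2 Y = 2 Y \left(-3 + Y\right)$)
$\left(33566 + n{\left(-135,O{\left(m{\left(1,-5 \right)},-7 \right)} \right)}\right) + v{\left(-99 \right)} = \left(33566 - 135\right) + 2 \left(-99\right) \left(-3 - 99\right) = 33431 + 2 \left(-99\right) \left(-102\right) = 33431 + 20196 = 53627$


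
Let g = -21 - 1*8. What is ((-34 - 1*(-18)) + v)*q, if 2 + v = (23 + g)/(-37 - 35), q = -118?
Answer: 12685/6 ≈ 2114.2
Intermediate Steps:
g = -29 (g = -21 - 8 = -29)
v = -23/12 (v = -2 + (23 - 29)/(-37 - 35) = -2 - 6/(-72) = -2 - 6*(-1/72) = -2 + 1/12 = -23/12 ≈ -1.9167)
((-34 - 1*(-18)) + v)*q = ((-34 - 1*(-18)) - 23/12)*(-118) = ((-34 + 18) - 23/12)*(-118) = (-16 - 23/12)*(-118) = -215/12*(-118) = 12685/6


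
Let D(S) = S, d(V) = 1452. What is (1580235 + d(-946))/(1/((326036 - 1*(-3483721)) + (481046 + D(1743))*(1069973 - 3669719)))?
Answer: -1985214835513079019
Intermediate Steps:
(1580235 + d(-946))/(1/((326036 - 1*(-3483721)) + (481046 + D(1743))*(1069973 - 3669719))) = (1580235 + 1452)/(1/((326036 - 1*(-3483721)) + (481046 + 1743)*(1069973 - 3669719))) = 1581687/(1/((326036 + 3483721) + 482789*(-2599746))) = 1581687/(1/(3809757 - 1255128771594)) = 1581687/(1/(-1255124961837)) = 1581687/(-1/1255124961837) = 1581687*(-1255124961837) = -1985214835513079019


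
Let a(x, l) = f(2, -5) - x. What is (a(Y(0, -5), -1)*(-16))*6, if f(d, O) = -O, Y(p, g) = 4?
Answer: -96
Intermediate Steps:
a(x, l) = 5 - x (a(x, l) = -1*(-5) - x = 5 - x)
(a(Y(0, -5), -1)*(-16))*6 = ((5 - 1*4)*(-16))*6 = ((5 - 4)*(-16))*6 = (1*(-16))*6 = -16*6 = -96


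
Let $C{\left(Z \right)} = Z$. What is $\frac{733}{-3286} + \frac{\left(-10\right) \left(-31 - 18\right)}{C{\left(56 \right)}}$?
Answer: $\frac{56039}{6572} \approx 8.5269$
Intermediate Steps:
$\frac{733}{-3286} + \frac{\left(-10\right) \left(-31 - 18\right)}{C{\left(56 \right)}} = \frac{733}{-3286} + \frac{\left(-10\right) \left(-31 - 18\right)}{56} = 733 \left(- \frac{1}{3286}\right) + \left(-10\right) \left(-49\right) \frac{1}{56} = - \frac{733}{3286} + 490 \cdot \frac{1}{56} = - \frac{733}{3286} + \frac{35}{4} = \frac{56039}{6572}$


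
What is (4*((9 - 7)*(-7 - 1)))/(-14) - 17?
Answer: -87/7 ≈ -12.429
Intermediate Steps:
(4*((9 - 7)*(-7 - 1)))/(-14) - 17 = (4*(2*(-8)))*(-1/14) - 17 = (4*(-16))*(-1/14) - 17 = -64*(-1/14) - 17 = 32/7 - 17 = -87/7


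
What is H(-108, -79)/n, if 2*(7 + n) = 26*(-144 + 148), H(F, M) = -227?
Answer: -227/45 ≈ -5.0444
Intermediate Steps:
n = 45 (n = -7 + (26*(-144 + 148))/2 = -7 + (26*4)/2 = -7 + (½)*104 = -7 + 52 = 45)
H(-108, -79)/n = -227/45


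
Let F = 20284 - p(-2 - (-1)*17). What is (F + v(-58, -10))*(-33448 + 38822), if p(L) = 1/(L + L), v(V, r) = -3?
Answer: 1634848723/15 ≈ 1.0899e+8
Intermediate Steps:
p(L) = 1/(2*L)
F = 608519/30 (F = 20284 - 1/(2*(-2 - (-1)*17)) = 20284 - 1/(2*(-2 - 1*(-17))) = 20284 - 1/(2*(-2 + 17)) = 20284 - 1/(2*15) = 20284 - 1*1/30 = 20284 - 1/30 = 608519/30 ≈ 20284.)
(F + v(-58, -10))*(-33448 + 38822) = (608519/30 - 3)*(-33448 + 38822) = (608429/30)*5374 = 1634848723/15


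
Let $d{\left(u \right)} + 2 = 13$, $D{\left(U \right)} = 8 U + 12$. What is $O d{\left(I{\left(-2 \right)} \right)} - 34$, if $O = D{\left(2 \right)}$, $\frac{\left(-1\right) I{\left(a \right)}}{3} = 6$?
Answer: $274$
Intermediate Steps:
$I{\left(a \right)} = -18$ ($I{\left(a \right)} = \left(-3\right) 6 = -18$)
$D{\left(U \right)} = 12 + 8 U$
$d{\left(u \right)} = 11$ ($d{\left(u \right)} = -2 + 13 = 11$)
$O = 28$ ($O = 12 + 8 \cdot 2 = 12 + 16 = 28$)
$O d{\left(I{\left(-2 \right)} \right)} - 34 = 28 \cdot 11 - 34 = 308 - 34 = 274$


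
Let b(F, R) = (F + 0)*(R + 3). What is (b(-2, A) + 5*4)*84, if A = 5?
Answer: 336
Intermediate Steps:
b(F, R) = F*(3 + R)
(b(-2, A) + 5*4)*84 = (-2*(3 + 5) + 5*4)*84 = (-2*8 + 20)*84 = (-16 + 20)*84 = 4*84 = 336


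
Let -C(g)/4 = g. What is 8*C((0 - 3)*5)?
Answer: 480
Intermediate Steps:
C(g) = -4*g
8*C((0 - 3)*5) = 8*(-4*(0 - 3)*5) = 8*(-(-12)*5) = 8*(-4*(-15)) = 8*60 = 480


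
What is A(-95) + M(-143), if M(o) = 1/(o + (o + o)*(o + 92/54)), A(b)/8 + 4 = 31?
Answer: 234841491/1087229 ≈ 216.00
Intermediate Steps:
A(b) = 216 (A(b) = -32 + 8*31 = -32 + 248 = 216)
M(o) = 1/(o + 2*o*(46/27 + o)) (M(o) = 1/(o + (2*o)*(o + 92*(1/54))) = 1/(o + (2*o)*(o + 46/27)) = 1/(o + (2*o)*(46/27 + o)) = 1/(o + 2*o*(46/27 + o)))
A(-95) + M(-143) = 216 + 27/(-143*(119 + 54*(-143))) = 216 + 27*(-1/143)/(119 - 7722) = 216 + 27*(-1/143)/(-7603) = 216 + 27*(-1/143)*(-1/7603) = 216 + 27/1087229 = 234841491/1087229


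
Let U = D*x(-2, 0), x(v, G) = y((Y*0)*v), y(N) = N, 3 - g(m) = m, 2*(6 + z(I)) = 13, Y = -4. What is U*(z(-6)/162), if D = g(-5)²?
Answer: 0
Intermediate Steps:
z(I) = ½ (z(I) = -6 + (½)*13 = -6 + 13/2 = ½)
g(m) = 3 - m
x(v, G) = 0 (x(v, G) = (-4*0)*v = 0*v = 0)
D = 64 (D = (3 - 1*(-5))² = (3 + 5)² = 8² = 64)
U = 0 (U = 64*0 = 0)
U*(z(-6)/162) = 0*((½)/162) = 0*((½)*(1/162)) = 0*(1/324) = 0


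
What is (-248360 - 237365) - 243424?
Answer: -729149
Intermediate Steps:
(-248360 - 237365) - 243424 = -485725 - 243424 = -729149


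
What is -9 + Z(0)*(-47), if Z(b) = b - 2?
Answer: 85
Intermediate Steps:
Z(b) = -2 + b
-9 + Z(0)*(-47) = -9 + (-2 + 0)*(-47) = -9 - 2*(-47) = -9 + 94 = 85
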